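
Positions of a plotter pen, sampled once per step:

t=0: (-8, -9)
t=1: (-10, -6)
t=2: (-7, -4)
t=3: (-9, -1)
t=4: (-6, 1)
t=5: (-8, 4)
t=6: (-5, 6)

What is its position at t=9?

Step-to-step displacements: (-2, +3), (+3, +2), (-2, +3), (+3, +2), (-2, +3), (+3, +2) — a repeating cycle of length 2.
step 7: apply (-2, +3) → (-7, 9)
step 8: apply (+3, +2) → (-4, 11)
step 9: apply (-2, +3) → (-6, 14)

(-6, 14)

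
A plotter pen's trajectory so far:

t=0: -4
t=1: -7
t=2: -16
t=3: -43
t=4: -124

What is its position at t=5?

-367

The jumps are -3, -9, -27, -81 — a geometric progression with ratio 3.
step 5: -124 − 243 → -367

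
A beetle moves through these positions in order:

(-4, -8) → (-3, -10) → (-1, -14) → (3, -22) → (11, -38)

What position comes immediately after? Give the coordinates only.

(27, -70)

The jumps are (+1, -2), (+2, -4), (+4, -8), (+8, -16) — a geometric progression with ratio 2.
step 5: (11, -38) + (+16, -32) → (27, -70)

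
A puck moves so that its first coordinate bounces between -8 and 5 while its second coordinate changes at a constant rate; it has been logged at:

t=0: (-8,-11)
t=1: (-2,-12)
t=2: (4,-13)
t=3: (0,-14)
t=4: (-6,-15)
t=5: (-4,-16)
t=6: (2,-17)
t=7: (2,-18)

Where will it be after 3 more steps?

The first coordinate reflects between -8 and 5, moving 6 per step.
  step 8: 2 → -4
  step 9: -4 → -6
  step 10: -6 → 0
The second coordinate changes by -1 each step: at step 10 it is -21.

(0,-21)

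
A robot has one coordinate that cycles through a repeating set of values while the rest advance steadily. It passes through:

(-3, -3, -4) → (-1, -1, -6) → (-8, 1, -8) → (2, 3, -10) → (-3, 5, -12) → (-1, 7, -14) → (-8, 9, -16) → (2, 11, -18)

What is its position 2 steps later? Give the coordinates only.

(-1, 15, -22)

First: cycles through -3, -1, -8, 2 every 4 steps. Step 9 lands at position 1 of the cycle → -1.
Second: linear, +2 per step → 15 at step 9.
Third: linear, -2 per step → -22 at step 9.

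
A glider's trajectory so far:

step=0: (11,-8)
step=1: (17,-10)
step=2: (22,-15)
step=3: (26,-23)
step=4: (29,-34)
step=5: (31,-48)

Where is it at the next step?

(32,-65)

First differences are (+6,-2), (+5,-5), (+4,-8), (+3,-11), (+2,-14); their common second difference is (-1,-3) (constant acceleration).
step 6: (31,-48) + (+1,-17) → (32,-65)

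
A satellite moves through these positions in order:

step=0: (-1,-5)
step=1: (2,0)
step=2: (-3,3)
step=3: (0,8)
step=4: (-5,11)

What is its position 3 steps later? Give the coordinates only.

(-4,24)

The moves between consecutive positions are (+3,+5), (-5,+3), (+3,+5), (-5,+3); they repeat the 2-cycle [(+3,+5), (-5,+3)].
step 5: apply (+3,+5) → (-2,16)
step 6: apply (-5,+3) → (-7,19)
step 7: apply (+3,+5) → (-4,24)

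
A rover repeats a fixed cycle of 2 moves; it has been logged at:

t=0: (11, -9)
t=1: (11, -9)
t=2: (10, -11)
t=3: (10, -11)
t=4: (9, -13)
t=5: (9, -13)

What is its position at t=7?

Differencing gives (+0, +0), (-1, -2), (+0, +0), (-1, -2), (+0, +0). This is the pattern (+0, +0), (-1, -2) repeated.
step 6: apply (-1, -2) → (8, -15)
step 7: apply (+0, +0) → (8, -15)

(8, -15)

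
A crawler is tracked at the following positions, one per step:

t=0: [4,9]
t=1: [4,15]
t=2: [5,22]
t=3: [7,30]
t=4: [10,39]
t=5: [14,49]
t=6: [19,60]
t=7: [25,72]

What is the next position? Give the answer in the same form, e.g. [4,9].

[32,85]

First differences are [+0,+6], [+1,+7], [+2,+8], [+3,+9], [+4,+10], [+5,+11], [+6,+12]; their common second difference is [+1,+1] (constant acceleration).
step 8: [25,72] + [+7,+13] → [32,85]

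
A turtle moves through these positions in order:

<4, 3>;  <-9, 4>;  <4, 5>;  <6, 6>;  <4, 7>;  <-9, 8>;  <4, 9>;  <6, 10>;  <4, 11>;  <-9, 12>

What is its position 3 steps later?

<4, 15>

The first coordinate repeats the cycle [4, -9, 4, 6] with period 4; step 12 mod 4 = 0, giving 4.
The second coordinate changes by +1 each step, so at step 12 it is 3 + 12·(1) = 15.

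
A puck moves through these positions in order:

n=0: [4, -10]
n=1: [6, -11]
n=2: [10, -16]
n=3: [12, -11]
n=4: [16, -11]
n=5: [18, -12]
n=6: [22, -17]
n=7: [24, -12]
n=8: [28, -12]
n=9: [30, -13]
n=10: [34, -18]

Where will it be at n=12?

[40, -13]

Step-to-step displacements: [+2, -1], [+4, -5], [+2, +5], [+4, +0], [+2, -1], [+4, -5], [+2, +5], [+4, +0], [+2, -1], [+4, -5] — a repeating cycle of length 4.
step 11: apply [+2, +5] → [36, -13]
step 12: apply [+4, +0] → [40, -13]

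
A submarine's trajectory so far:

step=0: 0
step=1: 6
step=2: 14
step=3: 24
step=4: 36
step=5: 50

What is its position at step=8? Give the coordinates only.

104

Taking differences between consecutive positions: +6, +8, +10, +12, +14. These grow by +2 each step.
step 6: 50 + 16 → 66
step 7: 66 + 18 → 84
step 8: 84 + 20 → 104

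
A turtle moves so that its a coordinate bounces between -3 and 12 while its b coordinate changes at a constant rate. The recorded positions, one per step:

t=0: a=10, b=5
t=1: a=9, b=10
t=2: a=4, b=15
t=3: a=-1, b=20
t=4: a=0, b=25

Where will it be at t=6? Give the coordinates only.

a=10, b=35

The a coordinate reflects between -3 and 12, moving 5 per step.
  step 5: 0 → 5
  step 6: 5 → 10
The b coordinate changes by +5 each step: at step 6 it is 35.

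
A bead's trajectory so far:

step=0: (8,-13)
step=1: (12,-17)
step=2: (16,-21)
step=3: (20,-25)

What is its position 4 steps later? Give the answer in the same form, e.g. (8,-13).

Constant displacement of (+4,-4) per step.
step 4: (20,-25) + (+4,-4) → (24,-29)
step 5: (24,-29) + (+4,-4) → (28,-33)
step 6: (28,-33) + (+4,-4) → (32,-37)
step 7: (32,-37) + (+4,-4) → (36,-41)

(36,-41)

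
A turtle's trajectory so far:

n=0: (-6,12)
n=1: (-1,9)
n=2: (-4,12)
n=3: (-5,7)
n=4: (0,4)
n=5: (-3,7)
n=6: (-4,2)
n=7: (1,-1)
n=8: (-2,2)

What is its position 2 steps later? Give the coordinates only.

Step-to-step displacements: (+5,-3), (-3,+3), (-1,-5), (+5,-3), (-3,+3), (-1,-5), (+5,-3), (-3,+3) — a repeating cycle of length 3.
step 9: apply (-1,-5) → (-3,-3)
step 10: apply (+5,-3) → (2,-6)

(2,-6)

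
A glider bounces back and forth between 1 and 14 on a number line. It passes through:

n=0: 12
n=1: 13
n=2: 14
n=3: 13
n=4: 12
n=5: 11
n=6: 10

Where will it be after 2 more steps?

8

The value travels 1 per step and bounces off the walls at 1 and 14.
  step 7: 10 → 9
  step 8: 9 → 8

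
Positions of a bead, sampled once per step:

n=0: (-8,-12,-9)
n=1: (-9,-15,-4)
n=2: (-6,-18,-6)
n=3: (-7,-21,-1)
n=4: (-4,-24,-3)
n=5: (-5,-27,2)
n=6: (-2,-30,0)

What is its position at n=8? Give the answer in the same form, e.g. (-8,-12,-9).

(0,-36,3)

Step-to-step displacements: (-1,-3,+5), (+3,-3,-2), (-1,-3,+5), (+3,-3,-2), (-1,-3,+5), (+3,-3,-2) — a repeating cycle of length 2.
step 7: apply (-1,-3,+5) → (-3,-33,5)
step 8: apply (+3,-3,-2) → (0,-36,3)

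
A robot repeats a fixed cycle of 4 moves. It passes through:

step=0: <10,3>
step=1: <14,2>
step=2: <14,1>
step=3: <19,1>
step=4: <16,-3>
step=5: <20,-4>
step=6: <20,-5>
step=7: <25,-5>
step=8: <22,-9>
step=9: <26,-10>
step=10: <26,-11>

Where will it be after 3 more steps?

Step-to-step displacements: <+4,-1>, <+0,-1>, <+5,+0>, <-3,-4>, <+4,-1>, <+0,-1>, <+5,+0>, <-3,-4>, <+4,-1>, <+0,-1> — a repeating cycle of length 4.
step 11: apply <+5,+0> → <31,-11>
step 12: apply <-3,-4> → <28,-15>
step 13: apply <+4,-1> → <32,-16>

<32,-16>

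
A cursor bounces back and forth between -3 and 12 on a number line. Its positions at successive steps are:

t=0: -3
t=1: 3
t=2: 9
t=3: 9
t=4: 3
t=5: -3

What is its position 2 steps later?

9

The value reflects between -3 and 12, moving 6 per step.
  step 6: -3 → 3
  step 7: 3 → 9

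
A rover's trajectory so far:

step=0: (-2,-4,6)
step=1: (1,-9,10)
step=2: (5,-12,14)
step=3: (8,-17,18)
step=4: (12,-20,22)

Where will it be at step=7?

The moves between consecutive positions are (+3,-5,+4), (+4,-3,+4), (+3,-5,+4), (+4,-3,+4); they repeat the 2-cycle [(+3,-5,+4), (+4,-3,+4)].
step 5: apply (+3,-5,+4) → (15,-25,26)
step 6: apply (+4,-3,+4) → (19,-28,30)
step 7: apply (+3,-5,+4) → (22,-33,34)

(22,-33,34)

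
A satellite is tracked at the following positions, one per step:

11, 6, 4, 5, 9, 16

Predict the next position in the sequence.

26

Taking differences between consecutive positions: -5, -2, +1, +4, +7. These grow by +3 each step.
step 6: 16 + 10 → 26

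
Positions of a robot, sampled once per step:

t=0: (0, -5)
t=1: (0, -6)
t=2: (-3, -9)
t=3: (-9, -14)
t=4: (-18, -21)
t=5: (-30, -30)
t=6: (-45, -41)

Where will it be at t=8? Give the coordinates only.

Successive displacements: (+0, -1), (-3, -3), (-6, -5), (-9, -7), (-12, -9), (-15, -11) — each changes by (-3, -2).
step 7: (-45, -41) + (-18, -13) → (-63, -54)
step 8: (-63, -54) + (-21, -15) → (-84, -69)

(-84, -69)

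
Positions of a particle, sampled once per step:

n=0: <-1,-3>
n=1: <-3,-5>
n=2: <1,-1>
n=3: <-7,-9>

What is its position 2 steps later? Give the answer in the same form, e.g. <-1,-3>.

Step-to-step displacements: <-2,-2>, <+4,+4>, <-8,-8>; each is -2× the previous.
step 4: <-7,-9> + <+16,+16> → <9,7>
step 5: <9,7> + <-32,-32> → <-23,-25>

<-23,-25>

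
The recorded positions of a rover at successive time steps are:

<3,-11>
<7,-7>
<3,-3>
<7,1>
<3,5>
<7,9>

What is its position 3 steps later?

<3,21>

The first coordinate repeats the cycle [3, 7] with period 2; step 8 mod 2 = 0, giving 3.
The second coordinate changes by +4 each step, so at step 8 it is -11 + 8·(4) = 21.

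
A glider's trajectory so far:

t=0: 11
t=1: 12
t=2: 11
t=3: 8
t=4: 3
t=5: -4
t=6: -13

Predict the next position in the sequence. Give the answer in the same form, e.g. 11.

First differences are +1, -1, -3, -5, -7, -9; their common second difference is -2 (constant acceleration).
step 7: -13 − 11 → -24

-24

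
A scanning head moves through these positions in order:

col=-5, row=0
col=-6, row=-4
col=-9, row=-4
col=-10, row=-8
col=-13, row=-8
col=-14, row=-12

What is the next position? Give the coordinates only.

col=-17, row=-12

Differencing gives (-1, -4), (-3, +0), (-1, -4), (-3, +0), (-1, -4). This is the pattern (-1, -4), (-3, +0) repeated.
step 6: apply (-3, +0) → col=-17, row=-12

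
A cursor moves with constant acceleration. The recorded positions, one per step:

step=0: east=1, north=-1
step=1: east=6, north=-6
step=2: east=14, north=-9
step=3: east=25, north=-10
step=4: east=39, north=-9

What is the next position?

Taking differences between consecutive positions: (+5, -5), (+8, -3), (+11, -1), (+14, +1). These grow by (+3, +2) each step.
step 5: east=39, north=-9 + (+17, +3) → east=56, north=-6

east=56, north=-6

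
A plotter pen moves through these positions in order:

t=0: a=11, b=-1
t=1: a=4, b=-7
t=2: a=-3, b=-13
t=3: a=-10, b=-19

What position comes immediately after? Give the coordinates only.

The position changes by (-7,-6) every step.
step 4: a=-10, b=-19 + (-7,-6) → a=-17, b=-25

a=-17, b=-25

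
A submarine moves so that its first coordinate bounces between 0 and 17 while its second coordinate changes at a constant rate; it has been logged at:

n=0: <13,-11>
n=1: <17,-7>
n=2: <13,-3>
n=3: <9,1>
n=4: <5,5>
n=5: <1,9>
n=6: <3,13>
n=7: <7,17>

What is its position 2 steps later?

The first coordinate travels 4 per step and bounces off the walls at 0 and 17.
  step 8: 7 → 11
  step 9: 11 → 15
The second coordinate changes by +4 each step: at step 9 it is 25.

<15,25>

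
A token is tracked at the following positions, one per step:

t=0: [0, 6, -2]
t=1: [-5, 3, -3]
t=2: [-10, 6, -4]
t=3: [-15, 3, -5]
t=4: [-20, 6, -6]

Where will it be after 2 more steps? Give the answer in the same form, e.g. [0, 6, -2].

[-30, 6, -8]

First: linear, -5 per step → -30 at step 6.
Second: cycles through 6, 3 every 2 steps. Step 6 lands at position 0 of the cycle → 6.
Third: linear, -1 per step → -8 at step 6.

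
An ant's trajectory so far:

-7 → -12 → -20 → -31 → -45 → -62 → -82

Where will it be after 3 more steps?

-160

First differences are -5, -8, -11, -14, -17, -20; their common second difference is -3 (constant acceleration).
step 7: -82 − 23 → -105
step 8: -105 − 26 → -131
step 9: -131 − 29 → -160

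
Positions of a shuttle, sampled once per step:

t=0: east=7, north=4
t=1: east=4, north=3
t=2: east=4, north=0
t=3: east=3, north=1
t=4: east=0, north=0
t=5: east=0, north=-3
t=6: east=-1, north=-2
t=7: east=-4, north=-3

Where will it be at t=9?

The moves between consecutive positions are (-3, -1), (+0, -3), (-1, +1), (-3, -1), (+0, -3), (-1, +1), (-3, -1); they repeat the 3-cycle [(-3, -1), (+0, -3), (-1, +1)].
step 8: apply (+0, -3) → east=-4, north=-6
step 9: apply (-1, +1) → east=-5, north=-5

east=-5, north=-5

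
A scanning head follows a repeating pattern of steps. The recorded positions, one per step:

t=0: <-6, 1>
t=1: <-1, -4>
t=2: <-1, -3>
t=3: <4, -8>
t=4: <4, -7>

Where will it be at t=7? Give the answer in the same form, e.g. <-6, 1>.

<14, -16>

Step-to-step displacements: <+5, -5>, <+0, +1>, <+5, -5>, <+0, +1> — a repeating cycle of length 2.
step 5: apply <+5, -5> → <9, -12>
step 6: apply <+0, +1> → <9, -11>
step 7: apply <+5, -5> → <14, -16>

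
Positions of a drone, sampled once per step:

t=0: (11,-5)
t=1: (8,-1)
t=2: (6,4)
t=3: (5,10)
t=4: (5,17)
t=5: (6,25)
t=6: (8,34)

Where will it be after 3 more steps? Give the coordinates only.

(20,67)

Successive displacements: (-3,+4), (-2,+5), (-1,+6), (+0,+7), (+1,+8), (+2,+9) — each changes by (+1,+1).
step 7: (8,34) + (+3,+10) → (11,44)
step 8: (11,44) + (+4,+11) → (15,55)
step 9: (15,55) + (+5,+12) → (20,67)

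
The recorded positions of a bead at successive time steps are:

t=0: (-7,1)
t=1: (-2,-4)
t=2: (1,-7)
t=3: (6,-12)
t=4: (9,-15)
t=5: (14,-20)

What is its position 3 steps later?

(25,-31)

Step-to-step displacements: (+5,-5), (+3,-3), (+5,-5), (+3,-3), (+5,-5) — a repeating cycle of length 2.
step 6: apply (+3,-3) → (17,-23)
step 7: apply (+5,-5) → (22,-28)
step 8: apply (+3,-3) → (25,-31)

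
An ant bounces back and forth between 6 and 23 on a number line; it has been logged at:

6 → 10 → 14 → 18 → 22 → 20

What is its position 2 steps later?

12

The value travels 4 per step and bounces off the walls at 6 and 23.
  step 6: 20 → 16
  step 7: 16 → 12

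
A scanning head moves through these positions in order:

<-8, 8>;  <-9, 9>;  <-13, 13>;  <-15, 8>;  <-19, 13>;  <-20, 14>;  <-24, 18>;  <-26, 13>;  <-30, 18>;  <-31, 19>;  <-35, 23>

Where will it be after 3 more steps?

Differencing gives <-1, +1>, <-4, +4>, <-2, -5>, <-4, +5>, <-1, +1>, <-4, +4>, <-2, -5>, <-4, +5>, <-1, +1>, <-4, +4>. This is the pattern <-1, +1>, <-4, +4>, <-2, -5>, <-4, +5> repeated.
step 11: apply <-2, -5> → <-37, 18>
step 12: apply <-4, +5> → <-41, 23>
step 13: apply <-1, +1> → <-42, 24>

<-42, 24>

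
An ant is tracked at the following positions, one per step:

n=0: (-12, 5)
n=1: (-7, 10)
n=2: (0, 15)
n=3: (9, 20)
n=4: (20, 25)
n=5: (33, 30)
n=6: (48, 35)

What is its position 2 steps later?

(84, 45)

Successive displacements: (+5, +5), (+7, +5), (+9, +5), (+11, +5), (+13, +5), (+15, +5) — each changes by (+2, +0).
step 7: (48, 35) + (+17, +5) → (65, 40)
step 8: (65, 40) + (+19, +5) → (84, 45)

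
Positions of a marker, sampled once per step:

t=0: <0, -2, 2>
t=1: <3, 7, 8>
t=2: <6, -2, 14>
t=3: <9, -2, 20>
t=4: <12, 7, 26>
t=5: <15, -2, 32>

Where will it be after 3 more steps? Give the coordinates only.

The first coordinate changes by +3 each step, so at step 8 it is 0 + 8·(3) = 24.
The second coordinate repeats the cycle [-2, 7, -2] with period 3; step 8 mod 3 = 2, giving -2.
The third coordinate changes by +6 each step, so at step 8 it is 2 + 8·(6) = 50.

<24, -2, 50>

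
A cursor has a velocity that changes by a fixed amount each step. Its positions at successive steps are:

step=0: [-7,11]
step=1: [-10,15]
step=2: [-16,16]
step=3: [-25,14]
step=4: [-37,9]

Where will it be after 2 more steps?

Taking differences between consecutive positions: [-3,+4], [-6,+1], [-9,-2], [-12,-5]. These grow by [-3,-3] each step.
step 5: [-37,9] + [-15,-8] → [-52,1]
step 6: [-52,1] + [-18,-11] → [-70,-10]

[-70,-10]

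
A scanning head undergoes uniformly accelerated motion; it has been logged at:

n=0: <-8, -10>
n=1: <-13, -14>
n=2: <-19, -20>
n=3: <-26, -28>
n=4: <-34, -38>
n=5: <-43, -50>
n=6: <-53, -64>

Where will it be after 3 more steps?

Successive displacements: <-5, -4>, <-6, -6>, <-7, -8>, <-8, -10>, <-9, -12>, <-10, -14> — each changes by <-1, -2>.
step 7: <-53, -64> + <-11, -16> → <-64, -80>
step 8: <-64, -80> + <-12, -18> → <-76, -98>
step 9: <-76, -98> + <-13, -20> → <-89, -118>

<-89, -118>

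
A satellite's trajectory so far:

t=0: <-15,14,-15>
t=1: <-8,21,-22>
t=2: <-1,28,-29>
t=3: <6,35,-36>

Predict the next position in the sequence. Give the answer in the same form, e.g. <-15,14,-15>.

Each step adds <+7,+7,-7> to the position.
step 4: <6,35,-36> + <+7,+7,-7> → <13,42,-43>

<13,42,-43>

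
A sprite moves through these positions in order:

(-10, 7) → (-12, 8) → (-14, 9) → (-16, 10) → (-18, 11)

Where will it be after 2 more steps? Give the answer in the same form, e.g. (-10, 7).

(-22, 13)

Constant displacement of (-2, +1) per step.
step 5: (-18, 11) + (-2, +1) → (-20, 12)
step 6: (-20, 12) + (-2, +1) → (-22, 13)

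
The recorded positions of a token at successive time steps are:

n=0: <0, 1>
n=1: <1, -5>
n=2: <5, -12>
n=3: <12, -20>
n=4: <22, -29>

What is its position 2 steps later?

Taking differences between consecutive positions: <+1, -6>, <+4, -7>, <+7, -8>, <+10, -9>. These grow by <+3, -1> each step.
step 5: <22, -29> + <+13, -10> → <35, -39>
step 6: <35, -39> + <+16, -11> → <51, -50>

<51, -50>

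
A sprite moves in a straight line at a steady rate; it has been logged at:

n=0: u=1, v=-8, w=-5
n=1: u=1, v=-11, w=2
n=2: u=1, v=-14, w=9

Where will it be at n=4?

u=1, v=-20, w=23

Each step adds (+0,-3,+7) to the position.
step 3: u=1, v=-14, w=9 + (+0,-3,+7) → u=1, v=-17, w=16
step 4: u=1, v=-17, w=16 + (+0,-3,+7) → u=1, v=-20, w=23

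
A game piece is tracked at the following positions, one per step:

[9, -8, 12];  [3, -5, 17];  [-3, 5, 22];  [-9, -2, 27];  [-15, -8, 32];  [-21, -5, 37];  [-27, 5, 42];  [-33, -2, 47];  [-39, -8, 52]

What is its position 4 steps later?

The first coordinate changes by -6 each step, so at step 12 it is 9 + 12·(-6) = -63.
The second coordinate repeats the cycle [-8, -5, 5, -2] with period 4; step 12 mod 4 = 0, giving -8.
The third coordinate changes by +5 each step, so at step 12 it is 12 + 12·(5) = 72.

[-63, -8, 72]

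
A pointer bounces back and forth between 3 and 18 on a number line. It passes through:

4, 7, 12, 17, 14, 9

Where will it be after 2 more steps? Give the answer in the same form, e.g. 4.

7

The value reflects between 3 and 18, moving 5 per step.
  step 6: 9 → 4
  step 7: 4 → 7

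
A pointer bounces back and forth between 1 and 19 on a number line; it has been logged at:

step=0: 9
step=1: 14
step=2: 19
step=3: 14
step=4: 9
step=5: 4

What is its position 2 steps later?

8

The value travels 5 per step and bounces off the walls at 1 and 19.
  step 6: 4 → 3
  step 7: 3 → 8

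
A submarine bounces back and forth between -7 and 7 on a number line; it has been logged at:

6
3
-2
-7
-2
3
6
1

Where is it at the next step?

The value travels 5 per step and bounces off the walls at -7 and 7.
  step 8: 1 → -4

-4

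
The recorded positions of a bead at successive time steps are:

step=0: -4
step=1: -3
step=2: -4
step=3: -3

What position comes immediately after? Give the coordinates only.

Step-to-step displacements: +1, -1, +1; each is -1× the previous.
step 4: -3 − 1 → -4

-4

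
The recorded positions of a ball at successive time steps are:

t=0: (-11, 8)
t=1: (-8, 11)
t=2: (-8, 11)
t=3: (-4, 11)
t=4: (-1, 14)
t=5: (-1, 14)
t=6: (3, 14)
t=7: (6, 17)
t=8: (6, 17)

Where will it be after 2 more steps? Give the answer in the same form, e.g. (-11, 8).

(13, 20)

The moves between consecutive positions are (+3, +3), (+0, +0), (+4, +0), (+3, +3), (+0, +0), (+4, +0), (+3, +3), (+0, +0); they repeat the 3-cycle [(+3, +3), (+0, +0), (+4, +0)].
step 9: apply (+4, +0) → (10, 17)
step 10: apply (+3, +3) → (13, 20)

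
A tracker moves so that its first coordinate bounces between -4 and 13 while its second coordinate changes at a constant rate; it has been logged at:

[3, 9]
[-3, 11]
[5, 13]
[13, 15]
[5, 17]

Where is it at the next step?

The first coordinate travels 8 per step and bounces off the walls at -4 and 13.
  step 5: 5 → -3
The second coordinate changes by +2 each step: at step 5 it is 19.

[-3, 19]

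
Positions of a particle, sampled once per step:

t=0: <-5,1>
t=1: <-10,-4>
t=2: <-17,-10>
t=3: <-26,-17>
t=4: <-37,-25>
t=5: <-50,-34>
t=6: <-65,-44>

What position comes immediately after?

<-82,-55>

Successive displacements: <-5,-5>, <-7,-6>, <-9,-7>, <-11,-8>, <-13,-9>, <-15,-10> — each changes by <-2,-1>.
step 7: <-65,-44> + <-17,-11> → <-82,-55>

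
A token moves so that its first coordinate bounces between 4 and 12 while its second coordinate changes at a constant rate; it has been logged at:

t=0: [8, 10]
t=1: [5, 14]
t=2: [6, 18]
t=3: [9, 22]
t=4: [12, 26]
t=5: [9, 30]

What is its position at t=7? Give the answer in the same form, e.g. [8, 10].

The first coordinate reflects between 4 and 12, moving 3 per step.
  step 6: 9 → 6
  step 7: 6 → 5
The second coordinate changes by +4 each step: at step 7 it is 38.

[5, 38]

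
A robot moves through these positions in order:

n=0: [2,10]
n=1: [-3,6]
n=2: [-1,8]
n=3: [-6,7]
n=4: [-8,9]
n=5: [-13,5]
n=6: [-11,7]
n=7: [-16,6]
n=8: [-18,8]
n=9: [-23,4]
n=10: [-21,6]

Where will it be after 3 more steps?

[-33,3]

Differencing gives [-5,-4], [+2,+2], [-5,-1], [-2,+2], [-5,-4], [+2,+2], [-5,-1], [-2,+2], [-5,-4], [+2,+2]. This is the pattern [-5,-4], [+2,+2], [-5,-1], [-2,+2] repeated.
step 11: apply [-5,-1] → [-26,5]
step 12: apply [-2,+2] → [-28,7]
step 13: apply [-5,-4] → [-33,3]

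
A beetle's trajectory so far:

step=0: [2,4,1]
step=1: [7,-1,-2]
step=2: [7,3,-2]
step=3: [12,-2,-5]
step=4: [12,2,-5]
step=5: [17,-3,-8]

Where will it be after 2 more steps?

[22,-4,-11]

Step-to-step displacements: [+5,-5,-3], [+0,+4,+0], [+5,-5,-3], [+0,+4,+0], [+5,-5,-3] — a repeating cycle of length 2.
step 6: apply [+0,+4,+0] → [17,1,-8]
step 7: apply [+5,-5,-3] → [22,-4,-11]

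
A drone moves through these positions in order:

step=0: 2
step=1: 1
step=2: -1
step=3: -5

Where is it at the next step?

-13

The jumps are -1, -2, -4 — a geometric progression with ratio 2.
step 4: -5 − 8 → -13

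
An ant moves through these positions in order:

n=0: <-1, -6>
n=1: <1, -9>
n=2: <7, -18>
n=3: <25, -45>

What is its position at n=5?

The jumps are <+2, -3>, <+6, -9>, <+18, -27> — a geometric progression with ratio 3.
step 4: <25, -45> + <+54, -81> → <79, -126>
step 5: <79, -126> + <+162, -243> → <241, -369>

<241, -369>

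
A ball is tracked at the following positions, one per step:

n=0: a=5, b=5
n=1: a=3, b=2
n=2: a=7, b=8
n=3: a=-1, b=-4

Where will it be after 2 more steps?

The jumps are (-2, -3), (+4, +6), (-8, -12) — a geometric progression with ratio -2.
step 4: a=-1, b=-4 + (+16, +24) → a=15, b=20
step 5: a=15, b=20 + (-32, -48) → a=-17, b=-28

a=-17, b=-28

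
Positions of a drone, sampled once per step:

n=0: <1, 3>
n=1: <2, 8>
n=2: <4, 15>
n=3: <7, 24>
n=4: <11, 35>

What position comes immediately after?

Taking differences between consecutive positions: <+1, +5>, <+2, +7>, <+3, +9>, <+4, +11>. These grow by <+1, +2> each step.
step 5: <11, 35> + <+5, +13> → <16, 48>

<16, 48>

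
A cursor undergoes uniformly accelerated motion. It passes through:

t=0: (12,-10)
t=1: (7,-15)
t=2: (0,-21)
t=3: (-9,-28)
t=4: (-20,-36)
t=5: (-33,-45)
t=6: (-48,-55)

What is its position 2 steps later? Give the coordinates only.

First differences are (-5,-5), (-7,-6), (-9,-7), (-11,-8), (-13,-9), (-15,-10); their common second difference is (-2,-1) (constant acceleration).
step 7: (-48,-55) + (-17,-11) → (-65,-66)
step 8: (-65,-66) + (-19,-12) → (-84,-78)

(-84,-78)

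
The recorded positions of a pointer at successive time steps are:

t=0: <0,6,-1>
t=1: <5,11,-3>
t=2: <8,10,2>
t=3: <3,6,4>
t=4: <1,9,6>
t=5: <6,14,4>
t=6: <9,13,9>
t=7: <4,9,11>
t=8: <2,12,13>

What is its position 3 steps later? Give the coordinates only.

Differencing gives <+5,+5,-2>, <+3,-1,+5>, <-5,-4,+2>, <-2,+3,+2>, <+5,+5,-2>, <+3,-1,+5>, <-5,-4,+2>, <-2,+3,+2>. This is the pattern <+5,+5,-2>, <+3,-1,+5>, <-5,-4,+2>, <-2,+3,+2> repeated.
step 9: apply <+5,+5,-2> → <7,17,11>
step 10: apply <+3,-1,+5> → <10,16,16>
step 11: apply <-5,-4,+2> → <5,12,18>

<5,12,18>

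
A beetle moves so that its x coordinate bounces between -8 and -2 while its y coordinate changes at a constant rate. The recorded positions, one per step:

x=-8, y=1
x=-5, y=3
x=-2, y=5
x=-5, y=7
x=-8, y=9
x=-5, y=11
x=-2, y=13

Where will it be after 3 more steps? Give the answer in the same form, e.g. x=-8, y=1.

The x coordinate travels 3 per step and bounces off the walls at -8 and -2.
  step 7: -2 → -5
  step 8: -5 → -8
  step 9: -8 → -5
The y coordinate changes by +2 each step: at step 9 it is 19.

x=-5, y=19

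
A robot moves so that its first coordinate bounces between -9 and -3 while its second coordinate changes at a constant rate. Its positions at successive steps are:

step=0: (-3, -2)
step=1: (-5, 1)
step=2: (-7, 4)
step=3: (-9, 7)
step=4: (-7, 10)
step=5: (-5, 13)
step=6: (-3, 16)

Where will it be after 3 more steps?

The first coordinate travels 2 per step and bounces off the walls at -9 and -3.
  step 7: -3 → -5
  step 8: -5 → -7
  step 9: -7 → -9
The second coordinate changes by +3 each step: at step 9 it is 25.

(-9, 25)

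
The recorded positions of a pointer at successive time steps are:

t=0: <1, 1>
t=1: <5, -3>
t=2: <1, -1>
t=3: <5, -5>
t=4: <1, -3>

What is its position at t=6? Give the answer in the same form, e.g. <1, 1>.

Differencing gives <+4, -4>, <-4, +2>, <+4, -4>, <-4, +2>. This is the pattern <+4, -4>, <-4, +2> repeated.
step 5: apply <+4, -4> → <5, -7>
step 6: apply <-4, +2> → <1, -5>

<1, -5>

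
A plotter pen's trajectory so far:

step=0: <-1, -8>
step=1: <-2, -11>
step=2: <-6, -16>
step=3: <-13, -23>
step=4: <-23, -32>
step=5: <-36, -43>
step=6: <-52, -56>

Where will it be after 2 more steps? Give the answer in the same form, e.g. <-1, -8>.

<-93, -88>

Taking differences between consecutive positions: <-1, -3>, <-4, -5>, <-7, -7>, <-10, -9>, <-13, -11>, <-16, -13>. These grow by <-3, -2> each step.
step 7: <-52, -56> + <-19, -15> → <-71, -71>
step 8: <-71, -71> + <-22, -17> → <-93, -88>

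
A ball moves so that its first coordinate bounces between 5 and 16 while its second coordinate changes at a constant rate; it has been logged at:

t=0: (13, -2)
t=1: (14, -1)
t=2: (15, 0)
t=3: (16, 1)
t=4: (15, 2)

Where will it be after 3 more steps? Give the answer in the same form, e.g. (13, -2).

The first coordinate reflects between 5 and 16, moving 1 per step.
  step 5: 15 → 14
  step 6: 14 → 13
  step 7: 13 → 12
The second coordinate changes by +1 each step: at step 7 it is 5.

(12, 5)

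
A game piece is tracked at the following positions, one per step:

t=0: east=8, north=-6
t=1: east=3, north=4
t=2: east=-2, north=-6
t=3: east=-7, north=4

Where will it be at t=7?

east=-27, north=4

The east coordinate changes by -5 each step, so at step 7 it is 8 + 7·(-5) = -27.
The north coordinate repeats the cycle [-6, 4] with period 2; step 7 mod 2 = 1, giving 4.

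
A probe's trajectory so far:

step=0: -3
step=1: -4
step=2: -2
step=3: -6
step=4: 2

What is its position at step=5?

-14

The jumps are -1, +2, -4, +8 — a geometric progression with ratio -2.
step 5: 2 − 16 → -14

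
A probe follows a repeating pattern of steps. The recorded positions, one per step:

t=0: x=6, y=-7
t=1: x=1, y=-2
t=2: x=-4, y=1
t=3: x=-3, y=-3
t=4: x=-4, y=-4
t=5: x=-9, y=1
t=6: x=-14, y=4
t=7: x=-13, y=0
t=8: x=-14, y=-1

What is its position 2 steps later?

The moves between consecutive positions are (-5,+5), (-5,+3), (+1,-4), (-1,-1), (-5,+5), (-5,+3), (+1,-4), (-1,-1); they repeat the 4-cycle [(-5,+5), (-5,+3), (+1,-4), (-1,-1)].
step 9: apply (-5,+5) → x=-19, y=4
step 10: apply (-5,+3) → x=-24, y=7

x=-24, y=7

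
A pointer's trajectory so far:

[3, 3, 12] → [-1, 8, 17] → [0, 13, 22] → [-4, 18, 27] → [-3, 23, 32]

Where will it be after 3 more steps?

Step-to-step displacements: [-4, +5, +5], [+1, +5, +5], [-4, +5, +5], [+1, +5, +5] — a repeating cycle of length 2.
step 5: apply [-4, +5, +5] → [-7, 28, 37]
step 6: apply [+1, +5, +5] → [-6, 33, 42]
step 7: apply [-4, +5, +5] → [-10, 38, 47]

[-10, 38, 47]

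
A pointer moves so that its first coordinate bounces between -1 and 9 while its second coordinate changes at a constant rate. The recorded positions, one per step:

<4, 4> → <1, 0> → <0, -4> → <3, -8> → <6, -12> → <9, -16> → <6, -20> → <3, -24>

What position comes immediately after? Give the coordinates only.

<0, -28>

The first coordinate reflects between -1 and 9, moving 3 per step.
  step 8: 3 → 0
The second coordinate changes by -4 each step: at step 8 it is -28.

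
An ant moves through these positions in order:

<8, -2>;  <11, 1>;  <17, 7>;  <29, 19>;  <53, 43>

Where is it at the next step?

<101, 91>

Step-to-step displacements: <+3, +3>, <+6, +6>, <+12, +12>, <+24, +24>; each is 2× the previous.
step 5: <53, 43> + <+48, +48> → <101, 91>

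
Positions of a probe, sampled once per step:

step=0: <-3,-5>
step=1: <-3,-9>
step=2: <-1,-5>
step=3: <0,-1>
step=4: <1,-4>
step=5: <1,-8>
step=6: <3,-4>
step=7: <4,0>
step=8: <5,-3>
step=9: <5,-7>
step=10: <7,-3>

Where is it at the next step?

<8,1>

The moves between consecutive positions are <+0,-4>, <+2,+4>, <+1,+4>, <+1,-3>, <+0,-4>, <+2,+4>, <+1,+4>, <+1,-3>, <+0,-4>, <+2,+4>; they repeat the 4-cycle [<+0,-4>, <+2,+4>, <+1,+4>, <+1,-3>].
step 11: apply <+1,+4> → <8,1>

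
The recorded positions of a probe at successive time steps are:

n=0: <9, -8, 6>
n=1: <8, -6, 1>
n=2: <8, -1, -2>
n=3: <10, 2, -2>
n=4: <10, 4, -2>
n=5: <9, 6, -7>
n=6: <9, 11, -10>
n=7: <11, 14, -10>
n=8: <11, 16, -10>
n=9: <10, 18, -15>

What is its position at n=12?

<12, 28, -18>

Differencing gives <-1, +2, -5>, <+0, +5, -3>, <+2, +3, +0>, <+0, +2, +0>, <-1, +2, -5>, <+0, +5, -3>, <+2, +3, +0>, <+0, +2, +0>, <-1, +2, -5>. This is the pattern <-1, +2, -5>, <+0, +5, -3>, <+2, +3, +0>, <+0, +2, +0> repeated.
step 10: apply <+0, +5, -3> → <10, 23, -18>
step 11: apply <+2, +3, +0> → <12, 26, -18>
step 12: apply <+0, +2, +0> → <12, 28, -18>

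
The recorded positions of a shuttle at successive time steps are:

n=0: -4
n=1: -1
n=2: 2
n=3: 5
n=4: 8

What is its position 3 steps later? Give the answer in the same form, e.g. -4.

Each step adds +3 to the position.
step 5: 8 + 3 → 11
step 6: 11 + 3 → 14
step 7: 14 + 3 → 17

17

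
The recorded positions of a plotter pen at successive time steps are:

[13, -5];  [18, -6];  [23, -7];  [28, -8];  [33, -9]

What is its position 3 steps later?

[48, -12]

The position changes by [+5, -1] every step.
step 5: [33, -9] + [+5, -1] → [38, -10]
step 6: [38, -10] + [+5, -1] → [43, -11]
step 7: [43, -11] + [+5, -1] → [48, -12]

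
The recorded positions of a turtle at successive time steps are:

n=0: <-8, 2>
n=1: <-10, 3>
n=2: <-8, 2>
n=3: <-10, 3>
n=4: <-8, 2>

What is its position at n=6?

<-8, 2>

Consecutive displacements <-2, +1>, <+2, -1>, <-2, +1>, <+2, -1> scale by a factor of -1 each step.
step 5: <-8, 2> + <-2, +1> → <-10, 3>
step 6: <-10, 3> + <+2, -1> → <-8, 2>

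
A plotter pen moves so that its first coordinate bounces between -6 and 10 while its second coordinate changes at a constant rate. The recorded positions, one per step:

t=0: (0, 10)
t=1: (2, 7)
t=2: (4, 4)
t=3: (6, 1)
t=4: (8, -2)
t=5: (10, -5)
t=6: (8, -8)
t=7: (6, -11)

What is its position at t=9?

(2, -17)

The first coordinate reflects between -6 and 10, moving 2 per step.
  step 8: 6 → 4
  step 9: 4 → 2
The second coordinate changes by -3 each step: at step 9 it is -17.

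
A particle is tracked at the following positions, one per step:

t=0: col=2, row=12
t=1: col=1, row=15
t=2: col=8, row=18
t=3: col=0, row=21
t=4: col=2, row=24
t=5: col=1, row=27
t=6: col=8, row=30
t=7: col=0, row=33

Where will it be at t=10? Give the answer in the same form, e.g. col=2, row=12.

Col: cycles through 2, 1, 8, 0 every 4 steps. Step 10 lands at position 2 of the cycle → 8.
Row: linear, +3 per step → 42 at step 10.

col=8, row=42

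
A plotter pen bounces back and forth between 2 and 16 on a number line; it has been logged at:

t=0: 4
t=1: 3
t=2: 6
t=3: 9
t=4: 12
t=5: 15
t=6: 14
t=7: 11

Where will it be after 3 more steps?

2

The value travels 3 per step and bounces off the walls at 2 and 16.
  step 8: 11 → 8
  step 9: 8 → 5
  step 10: 5 → 2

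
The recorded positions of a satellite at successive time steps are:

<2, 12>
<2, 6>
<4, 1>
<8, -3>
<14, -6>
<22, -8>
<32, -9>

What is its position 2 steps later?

<58, -8>

Taking differences between consecutive positions: <+0, -6>, <+2, -5>, <+4, -4>, <+6, -3>, <+8, -2>, <+10, -1>. These grow by <+2, +1> each step.
step 7: <32, -9> + <+12, +0> → <44, -9>
step 8: <44, -9> + <+14, +1> → <58, -8>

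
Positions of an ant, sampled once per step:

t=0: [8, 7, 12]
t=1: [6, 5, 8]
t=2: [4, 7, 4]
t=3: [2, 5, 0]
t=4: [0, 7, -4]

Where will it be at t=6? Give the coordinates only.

First: linear, -2 per step → -4 at step 6.
Second: cycles through 7, 5 every 2 steps. Step 6 lands at position 0 of the cycle → 7.
Third: linear, -4 per step → -12 at step 6.

[-4, 7, -12]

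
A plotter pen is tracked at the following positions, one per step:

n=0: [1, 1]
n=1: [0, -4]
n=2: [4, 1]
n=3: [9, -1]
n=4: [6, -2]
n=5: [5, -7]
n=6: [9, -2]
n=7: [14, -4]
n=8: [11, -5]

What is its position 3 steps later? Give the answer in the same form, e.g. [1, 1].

Differencing gives [-1, -5], [+4, +5], [+5, -2], [-3, -1], [-1, -5], [+4, +5], [+5, -2], [-3, -1]. This is the pattern [-1, -5], [+4, +5], [+5, -2], [-3, -1] repeated.
step 9: apply [-1, -5] → [10, -10]
step 10: apply [+4, +5] → [14, -5]
step 11: apply [+5, -2] → [19, -7]

[19, -7]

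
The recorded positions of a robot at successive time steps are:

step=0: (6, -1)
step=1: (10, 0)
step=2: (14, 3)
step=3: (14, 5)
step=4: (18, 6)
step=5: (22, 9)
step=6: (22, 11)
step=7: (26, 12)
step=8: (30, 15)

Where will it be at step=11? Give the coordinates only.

(38, 21)

The moves between consecutive positions are (+4, +1), (+4, +3), (+0, +2), (+4, +1), (+4, +3), (+0, +2), (+4, +1), (+4, +3); they repeat the 3-cycle [(+4, +1), (+4, +3), (+0, +2)].
step 9: apply (+0, +2) → (30, 17)
step 10: apply (+4, +1) → (34, 18)
step 11: apply (+4, +3) → (38, 21)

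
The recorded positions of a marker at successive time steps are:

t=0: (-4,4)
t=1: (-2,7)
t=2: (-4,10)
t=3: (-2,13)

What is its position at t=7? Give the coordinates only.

First: cycles through -4, -2 every 2 steps. Step 7 lands at position 1 of the cycle → -2.
Second: linear, +3 per step → 25 at step 7.

(-2,25)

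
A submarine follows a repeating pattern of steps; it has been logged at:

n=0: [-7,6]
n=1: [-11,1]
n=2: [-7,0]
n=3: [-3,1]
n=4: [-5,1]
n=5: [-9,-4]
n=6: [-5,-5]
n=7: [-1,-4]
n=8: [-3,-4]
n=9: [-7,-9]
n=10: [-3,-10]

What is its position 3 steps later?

[-5,-14]

Step-to-step displacements: [-4,-5], [+4,-1], [+4,+1], [-2,+0], [-4,-5], [+4,-1], [+4,+1], [-2,+0], [-4,-5], [+4,-1] — a repeating cycle of length 4.
step 11: apply [+4,+1] → [1,-9]
step 12: apply [-2,+0] → [-1,-9]
step 13: apply [-4,-5] → [-5,-14]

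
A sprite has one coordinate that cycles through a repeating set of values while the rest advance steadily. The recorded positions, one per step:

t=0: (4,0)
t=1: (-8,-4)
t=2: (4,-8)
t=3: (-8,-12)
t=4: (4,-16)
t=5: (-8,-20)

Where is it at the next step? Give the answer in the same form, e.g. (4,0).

(4,-24)

First: cycles through 4, -8 every 2 steps. Step 6 lands at position 0 of the cycle → 4.
Second: linear, -4 per step → -24 at step 6.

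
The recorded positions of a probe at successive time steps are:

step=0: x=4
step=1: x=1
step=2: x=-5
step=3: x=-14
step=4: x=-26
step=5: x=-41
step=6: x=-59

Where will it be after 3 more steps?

Taking differences between consecutive positions: -3, -6, -9, -12, -15, -18. These grow by -3 each step.
step 7: -59 − 21 → x=-80
step 8: -80 − 24 → x=-104
step 9: -104 − 27 → x=-131

x=-131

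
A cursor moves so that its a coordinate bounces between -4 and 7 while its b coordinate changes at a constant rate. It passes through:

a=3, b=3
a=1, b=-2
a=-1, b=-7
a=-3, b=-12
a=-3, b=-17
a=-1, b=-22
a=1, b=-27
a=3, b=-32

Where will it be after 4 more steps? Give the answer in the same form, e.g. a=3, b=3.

The a coordinate reflects between -4 and 7, moving 2 per step.
  step 8: 3 → 5
  step 9: 5 → 7
  step 10: 7 → 5
  step 11: 5 → 3
The b coordinate changes by -5 each step: at step 11 it is -52.

a=3, b=-52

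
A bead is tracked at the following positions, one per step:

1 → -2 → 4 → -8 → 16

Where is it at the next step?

-32

The jumps are -3, +6, -12, +24 — a geometric progression with ratio -2.
step 5: 16 − 48 → -32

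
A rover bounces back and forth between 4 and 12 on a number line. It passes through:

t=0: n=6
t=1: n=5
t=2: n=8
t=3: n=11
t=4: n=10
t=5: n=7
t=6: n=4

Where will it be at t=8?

The value travels 3 per step and bounces off the walls at 4 and 12.
  step 7: 4 → 7
  step 8: 7 → 10

n=10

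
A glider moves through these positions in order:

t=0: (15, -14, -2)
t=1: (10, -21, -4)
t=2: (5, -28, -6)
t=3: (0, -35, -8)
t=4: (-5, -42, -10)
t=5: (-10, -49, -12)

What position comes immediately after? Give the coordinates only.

(-15, -56, -14)

Each step adds (-5, -7, -2) to the position.
step 6: (-10, -49, -12) + (-5, -7, -2) → (-15, -56, -14)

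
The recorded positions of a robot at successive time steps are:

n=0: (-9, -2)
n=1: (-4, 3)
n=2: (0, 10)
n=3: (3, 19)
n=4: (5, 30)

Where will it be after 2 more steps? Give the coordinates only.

Successive displacements: (+5, +5), (+4, +7), (+3, +9), (+2, +11) — each changes by (-1, +2).
step 5: (5, 30) + (+1, +13) → (6, 43)
step 6: (6, 43) + (+0, +15) → (6, 58)

(6, 58)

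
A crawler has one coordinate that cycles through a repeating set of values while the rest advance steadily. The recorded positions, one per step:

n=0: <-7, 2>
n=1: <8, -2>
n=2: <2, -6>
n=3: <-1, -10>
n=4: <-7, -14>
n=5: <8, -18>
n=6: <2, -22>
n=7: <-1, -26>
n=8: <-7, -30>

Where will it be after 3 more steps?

First: cycles through -7, 8, 2, -1 every 4 steps. Step 11 lands at position 3 of the cycle → -1.
Second: linear, -4 per step → -42 at step 11.

<-1, -42>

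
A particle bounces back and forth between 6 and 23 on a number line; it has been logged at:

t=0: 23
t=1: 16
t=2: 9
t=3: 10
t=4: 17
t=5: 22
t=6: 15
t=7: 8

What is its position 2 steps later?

18

The value travels 7 per step and bounces off the walls at 6 and 23.
  step 8: 8 → 11
  step 9: 11 → 18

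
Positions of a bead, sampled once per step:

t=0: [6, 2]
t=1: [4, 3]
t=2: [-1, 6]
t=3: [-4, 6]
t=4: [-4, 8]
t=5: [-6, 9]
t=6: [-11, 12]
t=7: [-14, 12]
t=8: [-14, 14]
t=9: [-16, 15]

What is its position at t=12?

The moves between consecutive positions are [-2, +1], [-5, +3], [-3, +0], [+0, +2], [-2, +1], [-5, +3], [-3, +0], [+0, +2], [-2, +1]; they repeat the 4-cycle [[-2, +1], [-5, +3], [-3, +0], [+0, +2]].
step 10: apply [-5, +3] → [-21, 18]
step 11: apply [-3, +0] → [-24, 18]
step 12: apply [+0, +2] → [-24, 20]

[-24, 20]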